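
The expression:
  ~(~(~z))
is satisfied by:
  {z: False}


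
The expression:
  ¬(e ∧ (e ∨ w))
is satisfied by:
  {e: False}


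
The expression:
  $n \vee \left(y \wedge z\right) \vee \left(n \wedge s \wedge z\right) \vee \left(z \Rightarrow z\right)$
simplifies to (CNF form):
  $\text{True}$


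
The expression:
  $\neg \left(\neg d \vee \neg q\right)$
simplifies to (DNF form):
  $d \wedge q$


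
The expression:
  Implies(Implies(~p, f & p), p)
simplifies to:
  True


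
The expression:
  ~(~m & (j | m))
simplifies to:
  m | ~j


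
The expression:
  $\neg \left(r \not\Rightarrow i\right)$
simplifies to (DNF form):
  $i \vee \neg r$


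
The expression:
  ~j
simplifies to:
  ~j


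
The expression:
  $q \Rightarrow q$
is always true.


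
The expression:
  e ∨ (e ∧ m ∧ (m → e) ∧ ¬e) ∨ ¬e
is always true.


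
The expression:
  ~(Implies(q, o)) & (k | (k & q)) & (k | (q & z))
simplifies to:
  k & q & ~o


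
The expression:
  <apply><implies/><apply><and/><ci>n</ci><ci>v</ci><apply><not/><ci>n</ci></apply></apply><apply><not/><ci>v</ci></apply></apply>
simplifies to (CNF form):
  <true/>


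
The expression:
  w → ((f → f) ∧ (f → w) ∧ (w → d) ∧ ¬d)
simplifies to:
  ¬w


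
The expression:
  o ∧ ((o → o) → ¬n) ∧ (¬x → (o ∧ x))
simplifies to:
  o ∧ x ∧ ¬n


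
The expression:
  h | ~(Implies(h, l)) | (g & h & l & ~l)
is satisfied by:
  {h: True}


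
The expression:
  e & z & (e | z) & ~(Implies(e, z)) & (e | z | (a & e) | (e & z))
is never true.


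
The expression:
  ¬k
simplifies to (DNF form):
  ¬k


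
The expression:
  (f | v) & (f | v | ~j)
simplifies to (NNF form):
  f | v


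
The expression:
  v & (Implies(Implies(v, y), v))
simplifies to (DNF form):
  v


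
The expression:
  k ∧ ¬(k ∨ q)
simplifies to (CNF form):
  False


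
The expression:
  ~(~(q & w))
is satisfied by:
  {w: True, q: True}


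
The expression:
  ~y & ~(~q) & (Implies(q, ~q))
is never true.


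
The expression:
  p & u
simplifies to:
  p & u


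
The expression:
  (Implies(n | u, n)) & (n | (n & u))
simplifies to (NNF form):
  n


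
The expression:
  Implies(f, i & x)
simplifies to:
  ~f | (i & x)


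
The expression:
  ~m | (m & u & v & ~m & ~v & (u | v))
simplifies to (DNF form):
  ~m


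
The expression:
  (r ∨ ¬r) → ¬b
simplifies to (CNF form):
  ¬b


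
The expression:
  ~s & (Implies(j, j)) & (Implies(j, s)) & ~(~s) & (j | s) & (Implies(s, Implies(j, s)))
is never true.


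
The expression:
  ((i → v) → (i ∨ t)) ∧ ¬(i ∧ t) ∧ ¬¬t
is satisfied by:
  {t: True, i: False}


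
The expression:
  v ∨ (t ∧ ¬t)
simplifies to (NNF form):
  v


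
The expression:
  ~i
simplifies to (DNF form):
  ~i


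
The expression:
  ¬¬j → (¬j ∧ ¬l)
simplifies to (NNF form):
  ¬j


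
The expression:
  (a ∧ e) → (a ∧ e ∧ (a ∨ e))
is always true.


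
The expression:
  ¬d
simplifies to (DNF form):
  ¬d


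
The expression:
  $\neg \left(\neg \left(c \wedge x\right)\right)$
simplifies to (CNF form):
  $c \wedge x$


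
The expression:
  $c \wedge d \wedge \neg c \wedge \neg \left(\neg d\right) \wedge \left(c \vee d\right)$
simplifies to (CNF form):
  $\text{False}$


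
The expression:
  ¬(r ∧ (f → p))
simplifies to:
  (f ∧ ¬p) ∨ ¬r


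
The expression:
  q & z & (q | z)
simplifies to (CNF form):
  q & z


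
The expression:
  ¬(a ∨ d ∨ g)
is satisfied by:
  {g: False, d: False, a: False}


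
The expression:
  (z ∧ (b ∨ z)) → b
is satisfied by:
  {b: True, z: False}
  {z: False, b: False}
  {z: True, b: True}


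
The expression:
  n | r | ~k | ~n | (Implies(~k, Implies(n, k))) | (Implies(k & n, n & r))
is always true.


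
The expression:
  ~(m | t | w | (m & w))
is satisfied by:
  {w: False, t: False, m: False}


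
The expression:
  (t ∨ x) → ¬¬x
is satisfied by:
  {x: True, t: False}
  {t: False, x: False}
  {t: True, x: True}


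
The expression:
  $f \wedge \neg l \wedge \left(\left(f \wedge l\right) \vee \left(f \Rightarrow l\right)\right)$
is never true.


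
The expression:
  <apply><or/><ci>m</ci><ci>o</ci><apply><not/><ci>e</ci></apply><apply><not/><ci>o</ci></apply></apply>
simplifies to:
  <true/>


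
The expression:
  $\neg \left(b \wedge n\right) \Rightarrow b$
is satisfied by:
  {b: True}


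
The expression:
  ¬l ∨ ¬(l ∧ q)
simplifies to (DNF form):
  ¬l ∨ ¬q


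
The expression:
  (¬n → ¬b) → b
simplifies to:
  b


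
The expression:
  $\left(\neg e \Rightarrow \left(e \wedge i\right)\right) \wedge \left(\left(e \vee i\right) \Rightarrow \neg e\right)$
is never true.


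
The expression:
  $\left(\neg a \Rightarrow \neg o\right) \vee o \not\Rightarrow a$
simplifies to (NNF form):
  $\text{True}$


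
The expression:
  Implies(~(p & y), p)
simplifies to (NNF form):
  p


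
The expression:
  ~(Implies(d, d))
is never true.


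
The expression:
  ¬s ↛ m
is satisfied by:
  {m: True, s: False}
  {s: False, m: False}
  {s: True, m: True}


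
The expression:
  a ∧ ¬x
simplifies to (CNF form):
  a ∧ ¬x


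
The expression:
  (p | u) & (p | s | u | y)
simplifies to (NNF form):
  p | u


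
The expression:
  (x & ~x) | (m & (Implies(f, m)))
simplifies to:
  m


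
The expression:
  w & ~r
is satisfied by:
  {w: True, r: False}


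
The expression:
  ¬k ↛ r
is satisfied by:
  {r: True, k: False}
  {k: False, r: False}
  {k: True, r: True}


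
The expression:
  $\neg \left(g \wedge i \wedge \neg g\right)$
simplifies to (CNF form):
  $\text{True}$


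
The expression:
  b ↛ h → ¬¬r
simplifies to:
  h ∨ r ∨ ¬b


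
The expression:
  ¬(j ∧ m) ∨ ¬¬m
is always true.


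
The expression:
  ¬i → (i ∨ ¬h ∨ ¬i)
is always true.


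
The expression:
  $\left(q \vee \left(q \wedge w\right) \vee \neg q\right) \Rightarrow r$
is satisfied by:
  {r: True}


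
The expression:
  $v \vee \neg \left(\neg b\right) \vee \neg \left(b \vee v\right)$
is always true.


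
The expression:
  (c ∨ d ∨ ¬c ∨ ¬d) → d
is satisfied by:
  {d: True}


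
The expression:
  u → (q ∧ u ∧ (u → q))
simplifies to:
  q ∨ ¬u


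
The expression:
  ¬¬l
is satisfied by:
  {l: True}


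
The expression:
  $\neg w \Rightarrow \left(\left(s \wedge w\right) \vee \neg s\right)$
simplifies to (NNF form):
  $w \vee \neg s$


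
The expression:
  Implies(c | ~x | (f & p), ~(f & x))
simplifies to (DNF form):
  ~f | ~x | (~c & ~p)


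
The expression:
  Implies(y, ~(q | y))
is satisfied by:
  {y: False}


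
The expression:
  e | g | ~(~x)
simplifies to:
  e | g | x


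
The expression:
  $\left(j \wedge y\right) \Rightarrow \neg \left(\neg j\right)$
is always true.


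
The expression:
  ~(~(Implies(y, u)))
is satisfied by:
  {u: True, y: False}
  {y: False, u: False}
  {y: True, u: True}


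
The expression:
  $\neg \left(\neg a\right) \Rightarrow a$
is always true.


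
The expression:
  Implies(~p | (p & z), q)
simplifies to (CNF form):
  (p | q) & (q | ~z)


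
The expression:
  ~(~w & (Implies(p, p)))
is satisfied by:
  {w: True}


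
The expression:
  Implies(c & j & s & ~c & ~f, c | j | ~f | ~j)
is always true.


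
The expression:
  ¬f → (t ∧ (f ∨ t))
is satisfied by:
  {t: True, f: True}
  {t: True, f: False}
  {f: True, t: False}


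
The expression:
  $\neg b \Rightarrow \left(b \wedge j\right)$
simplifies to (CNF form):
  $b$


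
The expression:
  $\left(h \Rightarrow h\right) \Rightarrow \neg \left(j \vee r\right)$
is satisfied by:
  {r: False, j: False}


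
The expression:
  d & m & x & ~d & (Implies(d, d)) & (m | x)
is never true.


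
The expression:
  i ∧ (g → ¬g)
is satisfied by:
  {i: True, g: False}


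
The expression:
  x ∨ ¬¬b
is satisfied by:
  {b: True, x: True}
  {b: True, x: False}
  {x: True, b: False}


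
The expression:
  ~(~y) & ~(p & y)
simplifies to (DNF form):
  y & ~p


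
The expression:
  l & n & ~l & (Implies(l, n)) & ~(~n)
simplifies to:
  False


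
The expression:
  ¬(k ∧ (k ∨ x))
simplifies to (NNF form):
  ¬k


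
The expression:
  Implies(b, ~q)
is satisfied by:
  {q: False, b: False}
  {b: True, q: False}
  {q: True, b: False}


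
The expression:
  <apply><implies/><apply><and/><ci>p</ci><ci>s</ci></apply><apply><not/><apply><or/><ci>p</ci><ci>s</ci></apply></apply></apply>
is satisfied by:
  {s: False, p: False}
  {p: True, s: False}
  {s: True, p: False}


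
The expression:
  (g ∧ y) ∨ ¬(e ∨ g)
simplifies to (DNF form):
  (g ∧ y) ∨ (¬e ∧ ¬g)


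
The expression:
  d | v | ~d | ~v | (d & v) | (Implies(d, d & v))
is always true.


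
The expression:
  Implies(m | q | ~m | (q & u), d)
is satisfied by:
  {d: True}


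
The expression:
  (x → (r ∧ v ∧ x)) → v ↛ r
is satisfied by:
  {x: True, r: False, v: False}
  {v: True, r: False, x: True}
  {v: True, r: False, x: False}
  {x: True, r: True, v: False}


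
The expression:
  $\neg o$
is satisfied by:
  {o: False}


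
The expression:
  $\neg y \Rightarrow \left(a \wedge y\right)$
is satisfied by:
  {y: True}


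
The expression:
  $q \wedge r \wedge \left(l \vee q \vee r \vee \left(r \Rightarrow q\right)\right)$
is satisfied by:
  {r: True, q: True}


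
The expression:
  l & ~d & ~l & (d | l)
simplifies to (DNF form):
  False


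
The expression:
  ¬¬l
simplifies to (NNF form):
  l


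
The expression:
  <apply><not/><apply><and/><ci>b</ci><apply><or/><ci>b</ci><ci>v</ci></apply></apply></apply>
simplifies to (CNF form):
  <apply><not/><ci>b</ci></apply>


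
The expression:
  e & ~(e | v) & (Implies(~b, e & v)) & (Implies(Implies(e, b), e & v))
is never true.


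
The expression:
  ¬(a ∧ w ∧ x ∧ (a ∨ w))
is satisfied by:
  {w: False, x: False, a: False}
  {a: True, w: False, x: False}
  {x: True, w: False, a: False}
  {a: True, x: True, w: False}
  {w: True, a: False, x: False}
  {a: True, w: True, x: False}
  {x: True, w: True, a: False}


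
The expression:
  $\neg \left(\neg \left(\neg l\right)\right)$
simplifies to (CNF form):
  $\neg l$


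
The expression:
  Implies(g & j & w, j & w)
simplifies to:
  True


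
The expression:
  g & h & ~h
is never true.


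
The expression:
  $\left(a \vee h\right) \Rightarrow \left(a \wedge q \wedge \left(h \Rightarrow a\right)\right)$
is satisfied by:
  {q: True, h: False, a: False}
  {q: False, h: False, a: False}
  {a: True, q: True, h: False}
  {a: True, h: True, q: True}


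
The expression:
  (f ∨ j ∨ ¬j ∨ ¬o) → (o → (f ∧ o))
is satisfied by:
  {f: True, o: False}
  {o: False, f: False}
  {o: True, f: True}


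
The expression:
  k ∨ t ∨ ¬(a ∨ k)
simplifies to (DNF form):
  k ∨ t ∨ ¬a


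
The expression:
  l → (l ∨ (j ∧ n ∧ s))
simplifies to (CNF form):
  True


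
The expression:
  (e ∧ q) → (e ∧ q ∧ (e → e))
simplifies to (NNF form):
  True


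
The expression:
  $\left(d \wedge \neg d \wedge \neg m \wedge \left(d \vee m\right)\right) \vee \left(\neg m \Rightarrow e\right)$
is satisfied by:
  {m: True, e: True}
  {m: True, e: False}
  {e: True, m: False}


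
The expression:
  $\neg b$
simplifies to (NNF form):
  $\neg b$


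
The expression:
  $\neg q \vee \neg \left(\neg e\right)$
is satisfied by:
  {e: True, q: False}
  {q: False, e: False}
  {q: True, e: True}


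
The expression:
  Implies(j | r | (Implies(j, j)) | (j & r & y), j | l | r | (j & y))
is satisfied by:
  {r: True, l: True, j: True}
  {r: True, l: True, j: False}
  {r: True, j: True, l: False}
  {r: True, j: False, l: False}
  {l: True, j: True, r: False}
  {l: True, j: False, r: False}
  {j: True, l: False, r: False}


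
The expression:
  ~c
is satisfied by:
  {c: False}


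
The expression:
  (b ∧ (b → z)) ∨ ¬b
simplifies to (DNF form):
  z ∨ ¬b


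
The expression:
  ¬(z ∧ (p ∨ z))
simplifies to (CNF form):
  ¬z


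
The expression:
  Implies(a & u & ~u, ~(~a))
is always true.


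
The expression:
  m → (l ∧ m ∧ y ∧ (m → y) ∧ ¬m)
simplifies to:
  ¬m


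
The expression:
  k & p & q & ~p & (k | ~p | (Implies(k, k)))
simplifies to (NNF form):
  False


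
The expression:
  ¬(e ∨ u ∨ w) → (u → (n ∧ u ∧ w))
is always true.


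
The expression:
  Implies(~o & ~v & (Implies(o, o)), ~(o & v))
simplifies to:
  True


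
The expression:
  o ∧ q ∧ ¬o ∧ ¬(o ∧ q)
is never true.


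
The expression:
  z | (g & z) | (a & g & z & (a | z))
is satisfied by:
  {z: True}


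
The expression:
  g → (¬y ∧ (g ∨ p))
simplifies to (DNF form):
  ¬g ∨ ¬y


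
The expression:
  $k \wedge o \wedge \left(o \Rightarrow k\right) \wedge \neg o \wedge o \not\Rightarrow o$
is never true.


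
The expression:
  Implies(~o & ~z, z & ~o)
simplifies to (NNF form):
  o | z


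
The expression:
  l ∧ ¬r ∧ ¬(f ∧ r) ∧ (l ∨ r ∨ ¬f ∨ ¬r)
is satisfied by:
  {l: True, r: False}


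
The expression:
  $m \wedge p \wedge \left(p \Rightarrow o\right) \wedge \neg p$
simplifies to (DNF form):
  $\text{False}$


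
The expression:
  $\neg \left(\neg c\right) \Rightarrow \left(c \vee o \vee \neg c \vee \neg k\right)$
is always true.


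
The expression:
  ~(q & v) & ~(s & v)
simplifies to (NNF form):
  ~v | (~q & ~s)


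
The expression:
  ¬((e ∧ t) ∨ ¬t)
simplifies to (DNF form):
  t ∧ ¬e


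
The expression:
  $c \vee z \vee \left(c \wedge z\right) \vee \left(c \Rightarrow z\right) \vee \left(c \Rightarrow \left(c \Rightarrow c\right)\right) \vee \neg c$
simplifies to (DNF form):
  $\text{True}$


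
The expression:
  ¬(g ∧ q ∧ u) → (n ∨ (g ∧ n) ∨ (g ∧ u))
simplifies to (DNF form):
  n ∨ (g ∧ u)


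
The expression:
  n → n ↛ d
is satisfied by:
  {d: False, n: False}
  {n: True, d: False}
  {d: True, n: False}


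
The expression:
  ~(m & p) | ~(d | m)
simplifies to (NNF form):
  ~m | ~p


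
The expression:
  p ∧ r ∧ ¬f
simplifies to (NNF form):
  p ∧ r ∧ ¬f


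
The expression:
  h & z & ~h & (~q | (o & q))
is never true.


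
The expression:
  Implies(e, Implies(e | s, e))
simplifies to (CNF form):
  True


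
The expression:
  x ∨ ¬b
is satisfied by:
  {x: True, b: False}
  {b: False, x: False}
  {b: True, x: True}


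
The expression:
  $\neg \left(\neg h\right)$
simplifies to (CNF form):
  $h$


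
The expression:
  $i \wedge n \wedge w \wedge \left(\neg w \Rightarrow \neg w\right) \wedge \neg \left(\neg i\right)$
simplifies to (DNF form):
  $i \wedge n \wedge w$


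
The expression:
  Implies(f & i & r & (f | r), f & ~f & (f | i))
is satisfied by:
  {i: False, r: False, f: False}
  {f: True, i: False, r: False}
  {r: True, i: False, f: False}
  {f: True, r: True, i: False}
  {i: True, f: False, r: False}
  {f: True, i: True, r: False}
  {r: True, i: True, f: False}


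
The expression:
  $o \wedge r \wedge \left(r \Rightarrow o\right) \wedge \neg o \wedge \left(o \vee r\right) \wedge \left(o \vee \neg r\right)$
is never true.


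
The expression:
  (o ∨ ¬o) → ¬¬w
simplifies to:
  w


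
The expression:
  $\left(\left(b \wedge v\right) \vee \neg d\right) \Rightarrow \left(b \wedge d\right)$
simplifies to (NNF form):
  $d$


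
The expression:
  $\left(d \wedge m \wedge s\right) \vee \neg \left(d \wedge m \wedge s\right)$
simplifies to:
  $\text{True}$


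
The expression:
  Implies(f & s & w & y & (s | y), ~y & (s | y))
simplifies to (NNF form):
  ~f | ~s | ~w | ~y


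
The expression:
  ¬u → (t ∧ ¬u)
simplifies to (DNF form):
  t ∨ u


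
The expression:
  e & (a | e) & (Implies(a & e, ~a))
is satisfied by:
  {e: True, a: False}


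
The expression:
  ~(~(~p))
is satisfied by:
  {p: False}


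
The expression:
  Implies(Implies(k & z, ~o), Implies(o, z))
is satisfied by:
  {z: True, o: False}
  {o: False, z: False}
  {o: True, z: True}


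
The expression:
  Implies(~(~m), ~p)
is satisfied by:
  {p: False, m: False}
  {m: True, p: False}
  {p: True, m: False}


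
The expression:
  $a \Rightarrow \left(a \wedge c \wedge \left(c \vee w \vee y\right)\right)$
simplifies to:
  $c \vee \neg a$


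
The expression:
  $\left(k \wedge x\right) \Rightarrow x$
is always true.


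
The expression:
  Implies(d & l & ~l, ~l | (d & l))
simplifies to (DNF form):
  True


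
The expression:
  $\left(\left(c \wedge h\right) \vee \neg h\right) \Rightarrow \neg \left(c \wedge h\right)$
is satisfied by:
  {h: False, c: False}
  {c: True, h: False}
  {h: True, c: False}


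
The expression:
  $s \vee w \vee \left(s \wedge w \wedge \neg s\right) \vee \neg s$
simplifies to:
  $\text{True}$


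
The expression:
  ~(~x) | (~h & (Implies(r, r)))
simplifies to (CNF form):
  x | ~h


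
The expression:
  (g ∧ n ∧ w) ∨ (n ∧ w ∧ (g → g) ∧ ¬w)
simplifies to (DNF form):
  g ∧ n ∧ w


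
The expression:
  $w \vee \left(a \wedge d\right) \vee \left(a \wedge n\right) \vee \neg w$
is always true.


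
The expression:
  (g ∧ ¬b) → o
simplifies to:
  b ∨ o ∨ ¬g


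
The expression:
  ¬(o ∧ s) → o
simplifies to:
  o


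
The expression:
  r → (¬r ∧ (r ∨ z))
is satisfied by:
  {r: False}


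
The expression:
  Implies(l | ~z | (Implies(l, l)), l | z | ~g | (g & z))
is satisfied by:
  {z: True, l: True, g: False}
  {z: True, g: False, l: False}
  {l: True, g: False, z: False}
  {l: False, g: False, z: False}
  {z: True, l: True, g: True}
  {z: True, g: True, l: False}
  {l: True, g: True, z: False}


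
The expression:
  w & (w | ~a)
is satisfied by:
  {w: True}


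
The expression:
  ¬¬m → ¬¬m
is always true.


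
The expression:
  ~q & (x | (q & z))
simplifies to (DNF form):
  x & ~q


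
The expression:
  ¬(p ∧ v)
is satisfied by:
  {p: False, v: False}
  {v: True, p: False}
  {p: True, v: False}


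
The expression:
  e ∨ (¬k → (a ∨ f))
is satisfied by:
  {a: True, k: True, e: True, f: True}
  {a: True, k: True, e: True, f: False}
  {a: True, k: True, f: True, e: False}
  {a: True, k: True, f: False, e: False}
  {a: True, e: True, f: True, k: False}
  {a: True, e: True, f: False, k: False}
  {a: True, e: False, f: True, k: False}
  {a: True, e: False, f: False, k: False}
  {k: True, e: True, f: True, a: False}
  {k: True, e: True, f: False, a: False}
  {k: True, f: True, e: False, a: False}
  {k: True, f: False, e: False, a: False}
  {e: True, f: True, k: False, a: False}
  {e: True, k: False, f: False, a: False}
  {f: True, k: False, e: False, a: False}


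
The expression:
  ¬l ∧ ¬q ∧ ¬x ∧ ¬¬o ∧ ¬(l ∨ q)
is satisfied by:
  {o: True, q: False, l: False, x: False}


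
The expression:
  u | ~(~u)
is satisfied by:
  {u: True}


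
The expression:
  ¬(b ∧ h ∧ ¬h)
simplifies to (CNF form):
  True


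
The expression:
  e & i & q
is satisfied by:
  {i: True, e: True, q: True}


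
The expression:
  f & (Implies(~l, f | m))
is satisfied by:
  {f: True}


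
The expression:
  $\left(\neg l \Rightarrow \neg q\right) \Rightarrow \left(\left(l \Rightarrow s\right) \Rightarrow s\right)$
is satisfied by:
  {q: True, l: True, s: True}
  {q: True, l: True, s: False}
  {q: True, s: True, l: False}
  {q: True, s: False, l: False}
  {l: True, s: True, q: False}
  {l: True, s: False, q: False}
  {s: True, l: False, q: False}


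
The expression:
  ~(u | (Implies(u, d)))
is never true.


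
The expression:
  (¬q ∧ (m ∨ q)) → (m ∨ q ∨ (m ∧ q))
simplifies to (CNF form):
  True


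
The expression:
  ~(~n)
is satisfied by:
  {n: True}


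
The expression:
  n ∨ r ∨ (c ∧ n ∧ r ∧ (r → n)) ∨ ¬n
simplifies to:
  True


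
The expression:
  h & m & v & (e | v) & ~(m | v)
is never true.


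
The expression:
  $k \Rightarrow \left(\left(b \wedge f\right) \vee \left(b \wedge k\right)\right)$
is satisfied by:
  {b: True, k: False}
  {k: False, b: False}
  {k: True, b: True}


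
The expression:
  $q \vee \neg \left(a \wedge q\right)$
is always true.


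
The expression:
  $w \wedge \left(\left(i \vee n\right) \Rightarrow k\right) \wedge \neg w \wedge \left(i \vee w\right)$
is never true.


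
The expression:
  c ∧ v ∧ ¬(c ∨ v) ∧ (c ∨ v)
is never true.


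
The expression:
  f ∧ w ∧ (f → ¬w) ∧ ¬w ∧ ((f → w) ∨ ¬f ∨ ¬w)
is never true.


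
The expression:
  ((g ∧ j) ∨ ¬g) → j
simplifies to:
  g ∨ j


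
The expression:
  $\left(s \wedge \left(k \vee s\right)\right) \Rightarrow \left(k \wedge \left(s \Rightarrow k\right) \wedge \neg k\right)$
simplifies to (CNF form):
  $\neg s$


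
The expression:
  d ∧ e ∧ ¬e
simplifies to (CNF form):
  False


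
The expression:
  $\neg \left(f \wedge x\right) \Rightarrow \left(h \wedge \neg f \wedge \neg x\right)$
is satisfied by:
  {x: True, f: True, h: True}
  {x: True, f: True, h: False}
  {h: True, f: False, x: False}


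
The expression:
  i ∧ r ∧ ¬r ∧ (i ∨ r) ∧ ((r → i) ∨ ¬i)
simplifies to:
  False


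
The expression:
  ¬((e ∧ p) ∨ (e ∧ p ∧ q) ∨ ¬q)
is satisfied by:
  {q: True, p: False, e: False}
  {e: True, q: True, p: False}
  {p: True, q: True, e: False}


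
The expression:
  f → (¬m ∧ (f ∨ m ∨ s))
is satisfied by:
  {m: False, f: False}
  {f: True, m: False}
  {m: True, f: False}


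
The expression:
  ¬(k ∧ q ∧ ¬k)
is always true.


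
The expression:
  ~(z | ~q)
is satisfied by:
  {q: True, z: False}


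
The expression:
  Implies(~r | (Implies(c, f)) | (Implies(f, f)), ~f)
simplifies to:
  ~f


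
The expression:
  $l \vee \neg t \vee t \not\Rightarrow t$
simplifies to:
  $l \vee \neg t$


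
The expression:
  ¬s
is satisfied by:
  {s: False}


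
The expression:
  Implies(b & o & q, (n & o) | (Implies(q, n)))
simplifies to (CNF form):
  n | ~b | ~o | ~q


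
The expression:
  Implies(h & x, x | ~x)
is always true.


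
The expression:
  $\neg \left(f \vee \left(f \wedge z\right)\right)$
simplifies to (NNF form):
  $\neg f$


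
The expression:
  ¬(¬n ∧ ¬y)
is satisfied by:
  {n: True, y: True}
  {n: True, y: False}
  {y: True, n: False}


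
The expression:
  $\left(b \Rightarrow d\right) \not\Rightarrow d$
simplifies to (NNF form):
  $\neg b \wedge \neg d$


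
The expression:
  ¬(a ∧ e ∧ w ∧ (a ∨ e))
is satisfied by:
  {w: False, e: False, a: False}
  {a: True, w: False, e: False}
  {e: True, w: False, a: False}
  {a: True, e: True, w: False}
  {w: True, a: False, e: False}
  {a: True, w: True, e: False}
  {e: True, w: True, a: False}


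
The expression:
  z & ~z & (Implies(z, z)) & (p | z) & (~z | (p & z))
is never true.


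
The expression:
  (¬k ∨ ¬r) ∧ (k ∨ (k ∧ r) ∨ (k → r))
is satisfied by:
  {k: False, r: False}
  {r: True, k: False}
  {k: True, r: False}


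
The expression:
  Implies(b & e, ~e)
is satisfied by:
  {e: False, b: False}
  {b: True, e: False}
  {e: True, b: False}


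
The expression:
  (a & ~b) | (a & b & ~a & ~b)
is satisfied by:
  {a: True, b: False}


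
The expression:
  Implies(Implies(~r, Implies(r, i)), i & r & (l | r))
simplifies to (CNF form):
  i & r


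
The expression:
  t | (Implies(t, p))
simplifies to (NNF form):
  True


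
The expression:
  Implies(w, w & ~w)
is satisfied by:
  {w: False}


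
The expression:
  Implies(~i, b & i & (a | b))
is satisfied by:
  {i: True}


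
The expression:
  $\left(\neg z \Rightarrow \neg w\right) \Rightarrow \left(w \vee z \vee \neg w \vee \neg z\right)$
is always true.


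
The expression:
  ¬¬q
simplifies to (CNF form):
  q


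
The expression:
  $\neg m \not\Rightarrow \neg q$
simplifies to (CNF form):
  $q \wedge \neg m$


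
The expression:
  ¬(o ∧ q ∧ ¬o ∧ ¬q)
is always true.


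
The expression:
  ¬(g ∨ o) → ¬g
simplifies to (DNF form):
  True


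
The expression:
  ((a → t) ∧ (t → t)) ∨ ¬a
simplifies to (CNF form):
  t ∨ ¬a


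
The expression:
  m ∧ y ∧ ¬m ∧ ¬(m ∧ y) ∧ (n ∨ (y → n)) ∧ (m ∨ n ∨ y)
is never true.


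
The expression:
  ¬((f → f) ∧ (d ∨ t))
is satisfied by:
  {d: False, t: False}


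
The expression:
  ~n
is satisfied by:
  {n: False}


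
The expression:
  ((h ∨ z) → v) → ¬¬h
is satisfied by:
  {h: True, z: True, v: False}
  {h: True, z: False, v: False}
  {h: True, v: True, z: True}
  {h: True, v: True, z: False}
  {z: True, v: False, h: False}


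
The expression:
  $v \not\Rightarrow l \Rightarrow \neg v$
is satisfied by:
  {l: True, v: False}
  {v: False, l: False}
  {v: True, l: True}


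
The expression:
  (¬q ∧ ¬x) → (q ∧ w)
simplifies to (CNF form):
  q ∨ x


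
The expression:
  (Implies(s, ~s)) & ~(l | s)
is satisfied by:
  {l: False, s: False}


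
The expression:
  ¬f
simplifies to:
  ¬f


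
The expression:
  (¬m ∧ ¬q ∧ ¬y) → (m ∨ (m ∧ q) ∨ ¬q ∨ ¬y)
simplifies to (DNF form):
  True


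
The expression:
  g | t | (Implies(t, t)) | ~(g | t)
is always true.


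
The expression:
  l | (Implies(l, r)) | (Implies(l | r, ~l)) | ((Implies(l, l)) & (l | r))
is always true.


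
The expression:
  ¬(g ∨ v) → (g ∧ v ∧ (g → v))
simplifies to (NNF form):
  g ∨ v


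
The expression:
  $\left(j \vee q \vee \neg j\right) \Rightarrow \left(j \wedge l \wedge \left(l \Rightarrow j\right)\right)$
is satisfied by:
  {j: True, l: True}


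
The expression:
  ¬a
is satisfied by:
  {a: False}


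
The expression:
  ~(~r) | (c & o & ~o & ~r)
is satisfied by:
  {r: True}


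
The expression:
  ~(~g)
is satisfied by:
  {g: True}


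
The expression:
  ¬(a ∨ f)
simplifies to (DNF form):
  ¬a ∧ ¬f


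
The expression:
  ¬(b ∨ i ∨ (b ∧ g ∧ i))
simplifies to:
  ¬b ∧ ¬i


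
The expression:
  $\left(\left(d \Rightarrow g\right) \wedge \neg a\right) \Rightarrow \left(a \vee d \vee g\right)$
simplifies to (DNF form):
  $a \vee d \vee g$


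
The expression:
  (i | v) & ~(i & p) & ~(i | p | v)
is never true.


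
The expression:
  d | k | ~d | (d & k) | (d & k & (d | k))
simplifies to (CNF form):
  True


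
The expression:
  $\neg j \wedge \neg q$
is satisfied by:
  {q: False, j: False}


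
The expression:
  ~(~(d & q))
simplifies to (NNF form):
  d & q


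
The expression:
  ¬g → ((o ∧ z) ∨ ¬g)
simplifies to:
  True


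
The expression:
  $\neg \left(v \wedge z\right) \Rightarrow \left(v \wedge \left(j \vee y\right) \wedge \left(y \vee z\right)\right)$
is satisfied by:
  {y: True, z: True, v: True}
  {y: True, v: True, z: False}
  {z: True, v: True, y: False}


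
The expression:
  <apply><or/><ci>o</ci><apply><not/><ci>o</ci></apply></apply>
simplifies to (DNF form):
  <true/>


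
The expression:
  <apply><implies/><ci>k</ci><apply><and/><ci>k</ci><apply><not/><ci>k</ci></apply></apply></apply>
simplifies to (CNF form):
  <apply><not/><ci>k</ci></apply>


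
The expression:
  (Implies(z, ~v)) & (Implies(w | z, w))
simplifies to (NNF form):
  ~z | (w & ~v)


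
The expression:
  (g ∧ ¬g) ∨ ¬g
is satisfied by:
  {g: False}


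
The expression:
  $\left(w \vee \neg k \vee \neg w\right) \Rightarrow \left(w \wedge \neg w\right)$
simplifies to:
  $\text{False}$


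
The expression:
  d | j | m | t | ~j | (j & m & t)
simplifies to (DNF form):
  True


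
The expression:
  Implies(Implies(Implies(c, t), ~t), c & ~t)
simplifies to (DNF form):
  c | t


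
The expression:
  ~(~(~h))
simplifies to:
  ~h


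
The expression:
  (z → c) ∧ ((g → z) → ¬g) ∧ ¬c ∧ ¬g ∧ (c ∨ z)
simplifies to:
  False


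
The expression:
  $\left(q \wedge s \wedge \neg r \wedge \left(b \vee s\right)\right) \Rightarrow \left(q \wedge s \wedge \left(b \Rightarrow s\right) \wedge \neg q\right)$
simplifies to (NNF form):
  $r \vee \neg q \vee \neg s$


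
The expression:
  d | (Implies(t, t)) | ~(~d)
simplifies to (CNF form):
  True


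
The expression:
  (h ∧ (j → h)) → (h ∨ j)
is always true.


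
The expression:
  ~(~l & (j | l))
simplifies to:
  l | ~j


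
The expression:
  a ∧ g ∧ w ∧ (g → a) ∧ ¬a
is never true.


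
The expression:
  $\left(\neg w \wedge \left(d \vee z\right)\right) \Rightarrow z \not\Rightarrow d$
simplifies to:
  $w \vee \neg d$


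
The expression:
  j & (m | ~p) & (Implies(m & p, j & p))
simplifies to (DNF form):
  (j & m) | (j & ~p)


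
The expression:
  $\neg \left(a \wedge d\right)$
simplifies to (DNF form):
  $\neg a \vee \neg d$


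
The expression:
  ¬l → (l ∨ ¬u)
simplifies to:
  l ∨ ¬u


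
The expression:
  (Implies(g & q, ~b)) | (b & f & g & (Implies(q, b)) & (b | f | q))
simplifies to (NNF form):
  f | ~b | ~g | ~q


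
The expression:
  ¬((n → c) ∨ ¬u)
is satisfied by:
  {u: True, n: True, c: False}


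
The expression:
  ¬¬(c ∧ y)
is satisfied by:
  {c: True, y: True}


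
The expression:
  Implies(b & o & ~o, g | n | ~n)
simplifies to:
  True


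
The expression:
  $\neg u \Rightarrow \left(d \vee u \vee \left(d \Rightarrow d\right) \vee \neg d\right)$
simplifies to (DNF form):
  $\text{True}$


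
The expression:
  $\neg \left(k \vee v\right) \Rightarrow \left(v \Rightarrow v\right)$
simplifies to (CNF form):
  $\text{True}$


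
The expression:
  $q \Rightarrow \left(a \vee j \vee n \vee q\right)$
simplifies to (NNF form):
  $\text{True}$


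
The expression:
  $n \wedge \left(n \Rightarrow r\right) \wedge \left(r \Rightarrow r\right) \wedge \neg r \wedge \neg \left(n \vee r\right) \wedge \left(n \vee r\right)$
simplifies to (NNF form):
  $\text{False}$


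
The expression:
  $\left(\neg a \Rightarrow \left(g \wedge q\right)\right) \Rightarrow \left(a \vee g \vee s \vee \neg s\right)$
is always true.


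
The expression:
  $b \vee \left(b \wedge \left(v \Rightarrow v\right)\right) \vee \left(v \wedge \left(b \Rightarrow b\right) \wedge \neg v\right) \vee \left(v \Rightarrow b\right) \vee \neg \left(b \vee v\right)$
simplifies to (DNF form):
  $b \vee \neg v$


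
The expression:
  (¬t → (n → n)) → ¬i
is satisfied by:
  {i: False}


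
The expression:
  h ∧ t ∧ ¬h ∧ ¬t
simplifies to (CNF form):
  False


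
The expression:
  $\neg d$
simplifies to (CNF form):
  $\neg d$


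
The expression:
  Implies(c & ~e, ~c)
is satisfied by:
  {e: True, c: False}
  {c: False, e: False}
  {c: True, e: True}


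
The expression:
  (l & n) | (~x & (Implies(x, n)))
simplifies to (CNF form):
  (l | ~x) & (n | ~x)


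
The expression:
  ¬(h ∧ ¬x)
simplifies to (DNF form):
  x ∨ ¬h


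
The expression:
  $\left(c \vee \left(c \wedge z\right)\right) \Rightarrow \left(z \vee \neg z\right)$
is always true.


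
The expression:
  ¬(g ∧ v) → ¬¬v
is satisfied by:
  {v: True}


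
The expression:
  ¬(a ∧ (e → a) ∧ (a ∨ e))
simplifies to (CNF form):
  ¬a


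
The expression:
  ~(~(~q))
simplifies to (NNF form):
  ~q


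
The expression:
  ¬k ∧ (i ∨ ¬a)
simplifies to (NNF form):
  ¬k ∧ (i ∨ ¬a)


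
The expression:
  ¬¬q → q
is always true.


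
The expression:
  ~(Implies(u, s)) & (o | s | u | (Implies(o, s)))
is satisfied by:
  {u: True, s: False}


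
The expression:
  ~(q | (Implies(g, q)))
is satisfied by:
  {g: True, q: False}


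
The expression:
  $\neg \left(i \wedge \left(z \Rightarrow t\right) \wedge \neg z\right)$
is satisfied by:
  {z: True, i: False}
  {i: False, z: False}
  {i: True, z: True}


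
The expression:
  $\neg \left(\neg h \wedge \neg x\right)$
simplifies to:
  $h \vee x$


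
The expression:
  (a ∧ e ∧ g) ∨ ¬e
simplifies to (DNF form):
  (a ∧ g) ∨ ¬e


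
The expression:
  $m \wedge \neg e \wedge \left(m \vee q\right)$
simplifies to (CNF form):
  $m \wedge \neg e$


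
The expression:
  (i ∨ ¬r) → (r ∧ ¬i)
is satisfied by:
  {r: True, i: False}


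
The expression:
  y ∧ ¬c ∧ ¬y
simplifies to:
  False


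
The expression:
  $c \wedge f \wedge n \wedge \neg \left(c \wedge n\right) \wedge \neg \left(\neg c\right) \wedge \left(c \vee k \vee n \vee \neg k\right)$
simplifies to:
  $\text{False}$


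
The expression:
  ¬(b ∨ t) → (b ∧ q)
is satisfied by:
  {b: True, t: True}
  {b: True, t: False}
  {t: True, b: False}


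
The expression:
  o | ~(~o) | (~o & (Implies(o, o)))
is always true.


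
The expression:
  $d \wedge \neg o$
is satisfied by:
  {d: True, o: False}


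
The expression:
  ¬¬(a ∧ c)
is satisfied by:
  {a: True, c: True}


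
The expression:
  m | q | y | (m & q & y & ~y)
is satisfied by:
  {y: True, q: True, m: True}
  {y: True, q: True, m: False}
  {y: True, m: True, q: False}
  {y: True, m: False, q: False}
  {q: True, m: True, y: False}
  {q: True, m: False, y: False}
  {m: True, q: False, y: False}


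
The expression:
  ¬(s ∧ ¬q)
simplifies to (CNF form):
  q ∨ ¬s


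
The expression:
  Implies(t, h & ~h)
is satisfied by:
  {t: False}


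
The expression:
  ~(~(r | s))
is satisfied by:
  {r: True, s: True}
  {r: True, s: False}
  {s: True, r: False}


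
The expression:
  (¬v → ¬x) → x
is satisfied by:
  {x: True}


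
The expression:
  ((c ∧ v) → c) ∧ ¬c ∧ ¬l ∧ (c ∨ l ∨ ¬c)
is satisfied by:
  {l: False, c: False}


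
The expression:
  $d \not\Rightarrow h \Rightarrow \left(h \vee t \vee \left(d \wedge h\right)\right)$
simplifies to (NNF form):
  $h \vee t \vee \neg d$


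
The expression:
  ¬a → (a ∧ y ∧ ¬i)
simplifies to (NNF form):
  a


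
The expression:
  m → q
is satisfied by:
  {q: True, m: False}
  {m: False, q: False}
  {m: True, q: True}


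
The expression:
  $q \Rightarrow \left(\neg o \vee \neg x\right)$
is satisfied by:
  {o: False, q: False, x: False}
  {x: True, o: False, q: False}
  {q: True, o: False, x: False}
  {x: True, q: True, o: False}
  {o: True, x: False, q: False}
  {x: True, o: True, q: False}
  {q: True, o: True, x: False}


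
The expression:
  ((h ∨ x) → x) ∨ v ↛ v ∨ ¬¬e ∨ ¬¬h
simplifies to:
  True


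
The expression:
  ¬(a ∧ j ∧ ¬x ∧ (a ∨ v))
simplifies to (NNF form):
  x ∨ ¬a ∨ ¬j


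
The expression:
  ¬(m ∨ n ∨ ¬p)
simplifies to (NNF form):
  p ∧ ¬m ∧ ¬n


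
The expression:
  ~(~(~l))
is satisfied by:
  {l: False}


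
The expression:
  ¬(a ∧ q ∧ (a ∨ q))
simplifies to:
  ¬a ∨ ¬q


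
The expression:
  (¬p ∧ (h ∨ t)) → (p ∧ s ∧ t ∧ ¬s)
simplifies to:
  p ∨ (¬h ∧ ¬t)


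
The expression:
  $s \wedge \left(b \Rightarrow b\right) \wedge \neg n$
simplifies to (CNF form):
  $s \wedge \neg n$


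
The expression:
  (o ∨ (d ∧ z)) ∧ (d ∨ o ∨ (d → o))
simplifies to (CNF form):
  (d ∨ o) ∧ (o ∨ z)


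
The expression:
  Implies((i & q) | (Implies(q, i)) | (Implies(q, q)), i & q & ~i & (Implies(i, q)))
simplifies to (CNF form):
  False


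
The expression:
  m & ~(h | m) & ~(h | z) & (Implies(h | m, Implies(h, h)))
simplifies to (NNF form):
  False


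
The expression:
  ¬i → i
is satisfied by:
  {i: True}


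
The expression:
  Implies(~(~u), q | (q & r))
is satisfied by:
  {q: True, u: False}
  {u: False, q: False}
  {u: True, q: True}


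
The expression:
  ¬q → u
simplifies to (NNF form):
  q ∨ u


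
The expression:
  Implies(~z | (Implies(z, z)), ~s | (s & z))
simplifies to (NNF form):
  z | ~s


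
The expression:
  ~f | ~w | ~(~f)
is always true.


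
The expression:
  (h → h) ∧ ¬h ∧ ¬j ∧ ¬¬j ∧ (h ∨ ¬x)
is never true.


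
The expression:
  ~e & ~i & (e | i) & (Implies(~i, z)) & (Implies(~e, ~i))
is never true.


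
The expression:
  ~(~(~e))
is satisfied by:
  {e: False}


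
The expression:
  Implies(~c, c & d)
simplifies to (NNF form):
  c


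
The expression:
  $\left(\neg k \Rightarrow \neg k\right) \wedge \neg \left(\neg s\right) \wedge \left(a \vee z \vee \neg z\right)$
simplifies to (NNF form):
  $s$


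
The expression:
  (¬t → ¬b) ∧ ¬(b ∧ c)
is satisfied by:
  {t: True, b: False, c: False}
  {t: False, b: False, c: False}
  {c: True, t: True, b: False}
  {c: True, t: False, b: False}
  {b: True, t: True, c: False}


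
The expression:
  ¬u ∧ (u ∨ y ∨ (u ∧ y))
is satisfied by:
  {y: True, u: False}


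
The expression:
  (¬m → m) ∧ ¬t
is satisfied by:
  {m: True, t: False}


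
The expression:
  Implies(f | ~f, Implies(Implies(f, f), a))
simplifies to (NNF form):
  a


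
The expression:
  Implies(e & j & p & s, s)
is always true.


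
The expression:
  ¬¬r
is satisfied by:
  {r: True}


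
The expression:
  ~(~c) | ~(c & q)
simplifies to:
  True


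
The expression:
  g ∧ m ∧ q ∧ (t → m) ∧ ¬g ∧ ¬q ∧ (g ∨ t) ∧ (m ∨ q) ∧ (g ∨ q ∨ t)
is never true.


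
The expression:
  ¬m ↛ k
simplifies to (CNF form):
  k ∨ ¬m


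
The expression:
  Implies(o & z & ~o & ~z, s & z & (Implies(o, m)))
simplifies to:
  True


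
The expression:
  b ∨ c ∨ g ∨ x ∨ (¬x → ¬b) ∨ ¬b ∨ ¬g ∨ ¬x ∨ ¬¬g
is always true.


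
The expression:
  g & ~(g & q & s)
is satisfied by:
  {g: True, s: False, q: False}
  {g: True, q: True, s: False}
  {g: True, s: True, q: False}


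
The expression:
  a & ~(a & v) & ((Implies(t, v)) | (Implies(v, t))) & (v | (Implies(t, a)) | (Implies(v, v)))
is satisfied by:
  {a: True, v: False}


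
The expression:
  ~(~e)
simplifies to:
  e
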